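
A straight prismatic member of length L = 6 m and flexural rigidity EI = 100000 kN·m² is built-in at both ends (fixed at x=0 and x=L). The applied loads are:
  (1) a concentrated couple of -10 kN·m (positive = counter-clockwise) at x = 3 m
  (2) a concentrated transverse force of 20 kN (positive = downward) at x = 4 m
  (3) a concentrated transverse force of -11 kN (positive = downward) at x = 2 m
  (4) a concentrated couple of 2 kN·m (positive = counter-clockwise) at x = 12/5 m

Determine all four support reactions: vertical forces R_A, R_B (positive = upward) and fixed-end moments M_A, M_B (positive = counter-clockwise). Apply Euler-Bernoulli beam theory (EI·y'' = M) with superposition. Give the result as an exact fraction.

Load 1 — applied couple M₀=-10 kN·m at a=3 m (b=L-a=3):
  R_A = 6M₀ab/L³ = 6·(-10)·3·3/6³ = -5/2 kN
  M_A = M₀b(2a-b)/L² = (-10)·3·(2·3-3)/6² = -5/2 kN·m
  R_B = -6M₀ab/L³ = -6·(-10)·3·3/6³ = 5/2 kN
  M_B = M₀a(2b-a)/L² = (-10)·3·(2·3-3)/6² = -5/2 kN·m
Load 2 — point force P=20 kN at a=4 m (b=L-a=2):
  R_A = Pb²(3a+b)/L³ = 20·2²·(3·4+2)/6³ = 140/27 kN
  M_A = Pab²/L² = 20·4·2²/6² = 80/9 kN·m
  R_B = Pa²(a+3b)/L³ = 20·4²·(4+3·2)/6³ = 400/27 kN
  M_B = -Pa²b/L² = -20·4²·2/6² = -160/9 kN·m
Load 3 — point force P=-11 kN at a=2 m (b=L-a=4):
  R_A = Pb²(3a+b)/L³ = (-11)·4²·(3·2+4)/6³ = -220/27 kN
  M_A = Pab²/L² = (-11)·2·4²/6² = -88/9 kN·m
  R_B = Pa²(a+3b)/L³ = (-11)·2²·(2+3·4)/6³ = -77/27 kN
  M_B = -Pa²b/L² = -(-11)·2²·4/6² = 44/9 kN·m
Load 4 — applied couple M₀=2 kN·m at a=12/5 m (b=L-a=18/5):
  R_A = 6M₀ab/L³ = 6·2·(12/5)·(18/5)/6³ = 12/25 kN
  M_A = M₀b(2a-b)/L² = 2·(18/5)·(2·(12/5)-(18/5))/6² = 6/25 kN·m
  R_B = -6M₀ab/L³ = -6·2·(12/5)·(18/5)/6³ = -12/25 kN
  M_B = M₀a(2b-a)/L² = 2·(12/5)·(2·(18/5)-(12/5))/6² = 16/25 kN·m
Superposition: R_A = -6727/1350 kN, M_A = -1417/450 kN·m, R_B = 18877/1350 kN, M_B = -6637/450 kN·m

R_A = -6727/1350 kN, M_A = -1417/450 kN·m, R_B = 18877/1350 kN, M_B = -6637/450 kN·m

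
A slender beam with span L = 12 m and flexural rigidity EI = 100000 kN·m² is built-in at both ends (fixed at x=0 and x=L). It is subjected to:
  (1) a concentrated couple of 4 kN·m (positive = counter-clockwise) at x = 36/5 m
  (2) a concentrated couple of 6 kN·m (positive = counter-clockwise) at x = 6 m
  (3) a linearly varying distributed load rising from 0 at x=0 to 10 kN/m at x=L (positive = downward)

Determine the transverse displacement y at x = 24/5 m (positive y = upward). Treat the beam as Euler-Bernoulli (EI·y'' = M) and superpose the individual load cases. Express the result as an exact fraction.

y(24/5) = -48483/19531250 m

Load 1 — applied couple M₀=4 kN·m at a=36/5 m (b=L-a=24/5):
  y_1 = (R_Ax³/6 - M_Ax²/2)/EI  [x≤a] with R_A=12/25, M_A=32/25 = ((12/25)·(24/5)³/6 - (32/25)·(24/5)²/2)/100000 = -576/9765625 m
Load 2 — applied couple M₀=6 kN·m at a=6 m (b=L-a=6):
  y_2 = (R_Ax³/6 - M_Ax²/2)/EI  [x≤a] with R_A=3/4, M_A=3/2 = ((3/4)·(24/5)³/6 - (3/2)·(24/5)²/2)/100000 = -27/781250 m
Load 3 — triangular load w₀=10 kN/m (0→w₀ over full span):
  y_3 = -w₀x²(L-x)²(x+2L)/(120LEI) = -10·(24/5)²·(12-(24/5))²·((24/5)+2·12)/(120·12·100000) = -23328/9765625 m
Superposition: y = Σ y_i = -48483/19531250 m ≈ -0.002482 m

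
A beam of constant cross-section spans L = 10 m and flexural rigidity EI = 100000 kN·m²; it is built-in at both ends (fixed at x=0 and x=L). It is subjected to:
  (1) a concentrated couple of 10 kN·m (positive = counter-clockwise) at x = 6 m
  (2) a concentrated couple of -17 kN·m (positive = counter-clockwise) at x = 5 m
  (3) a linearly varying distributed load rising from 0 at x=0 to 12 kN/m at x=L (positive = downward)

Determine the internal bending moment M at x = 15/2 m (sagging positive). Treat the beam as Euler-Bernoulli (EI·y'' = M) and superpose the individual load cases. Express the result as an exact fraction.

M(15/2) = 207/20 kN·m

Load 1 — applied couple M₀=10 kN·m at a=6 m (b=L-a=4):
  M_1 = R_Ax - M_A - M₀  [x>a] with R_A=36/25, M_A=16/5 = (36/25)·(15/2) - (16/5) - 10 = -12/5 kN·m
Load 2 — applied couple M₀=-17 kN·m at a=5 m (b=L-a=5):
  M_2 = R_Ax - M_A - M₀  [x>a] with R_A=-51/20, M_A=-17/4 = (-51/20)·(15/2) - (-17/4) - (-17) = 17/8 kN·m
Load 3 — triangular load w₀=12 kN/m (0→w₀ over full span):
  M_3 = 3w₀Lx/20 - w₀L²/30 - w₀x³/(6L) = 3·12·10·(15/2)/20 - 12·10²/30 - 12·(15/2)³/(6·10) = 85/8 kN·m
Superposition: M = Σ M_i = 207/20 kN·m ≈ 10.350000 kN·m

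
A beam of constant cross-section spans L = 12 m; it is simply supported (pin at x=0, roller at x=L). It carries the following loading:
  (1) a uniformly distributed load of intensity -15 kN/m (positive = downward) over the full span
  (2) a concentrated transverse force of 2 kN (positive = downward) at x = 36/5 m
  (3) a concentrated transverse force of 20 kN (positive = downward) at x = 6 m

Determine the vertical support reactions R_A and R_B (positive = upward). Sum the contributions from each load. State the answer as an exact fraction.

Load 1 — uniform load w=-15 kN/m over full span:
  R_A = wL/2 = (-15)·12/2 = -90 kN
  R_B = wL/2 = (-15)·12/2 = -90 kN
Load 2 — point force P=2 kN at a=36/5 m (b=L-a=24/5):
  R_A = Pb/L = 2·(24/5)/12 = 4/5 kN
  R_B = Pa/L = 2·(36/5)/12 = 6/5 kN
Load 3 — point force P=20 kN at a=6 m (b=L-a=6):
  R_A = Pb/L = 20·6/12 = 10 kN
  R_B = Pa/L = 20·6/12 = 10 kN
Superposition: R_A = -396/5 kN, R_B = -394/5 kN

R_A = -396/5 kN, R_B = -394/5 kN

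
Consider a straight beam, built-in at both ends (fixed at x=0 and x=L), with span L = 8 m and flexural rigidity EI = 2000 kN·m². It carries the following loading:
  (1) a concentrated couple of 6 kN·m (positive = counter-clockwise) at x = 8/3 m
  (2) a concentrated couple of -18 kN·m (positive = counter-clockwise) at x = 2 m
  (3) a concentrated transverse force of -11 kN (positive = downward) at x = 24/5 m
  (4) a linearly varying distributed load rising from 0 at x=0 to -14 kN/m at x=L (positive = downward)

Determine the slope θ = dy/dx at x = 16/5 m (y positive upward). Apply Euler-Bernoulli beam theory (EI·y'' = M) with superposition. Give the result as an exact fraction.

Load 1 — applied couple M₀=6 kN·m at a=8/3 m (b=L-a=16/3):
  θ_1 = (R_Ax²/2 - M_Ax - M₀(x-a))/EI  [x>a] with R_A=1, M_A=0 = (1·(16/5)²/2 - 0·(16/5) - 6·((16/5)-(8/3)))/2000 = 3/3125 rad
Load 2 — applied couple M₀=-18 kN·m at a=2 m (b=L-a=6):
  θ_2 = (R_Ax²/2 - M_Ax - M₀(x-a))/EI  [x>a] with R_A=-81/32, M_A=27/8 = ((-81/32)·(16/5)²/2 - (27/8)·(16/5) - (-18)·((16/5)-2))/2000 = -27/25000 rad
Load 3 — point force P=-11 kN at a=24/5 m (b=L-a=16/5):
  θ_3 = -Pb²x(2aL-(3a+b)x)/(2L³EI)  [x≤a] = -(-11)·(16/5)²·(16/5)·(2·(24/5)·8-(3·(24/5)+(16/5))·(16/5))/(2·8³·2000) = 1408/390625 rad
Load 4 — triangular load w₀=-14 kN/m (0→w₀ over full span):
  θ_4 = -w₀(2x(L-x)(L-2x)(x+2L)+x²(L-x)²)/(120LEI) = -(-14)·(2·(16/5)·(8-(16/5))·(8-2·(16/5))·((16/5)+2·8)+(16/5)²·(8-(16/5))²)/(120·8·2000) = 672/78125 rad
Superposition: θ = Σ θ_i = 37769/3125000 rad ≈ 0.012086 rad

θ(16/5) = 37769/3125000 rad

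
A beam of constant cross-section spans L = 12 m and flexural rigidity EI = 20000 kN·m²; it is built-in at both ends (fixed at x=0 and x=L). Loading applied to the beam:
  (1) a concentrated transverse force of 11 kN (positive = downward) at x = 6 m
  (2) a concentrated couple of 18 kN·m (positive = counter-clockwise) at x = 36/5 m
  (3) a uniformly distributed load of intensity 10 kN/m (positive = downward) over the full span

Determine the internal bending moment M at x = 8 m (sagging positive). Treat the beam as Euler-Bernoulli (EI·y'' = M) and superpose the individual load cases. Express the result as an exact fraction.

Load 1 — point force P=11 kN at a=6 m (b=L-a=6):
  M_1 = Pa²(a+3b)(L-x)/L³ - Pa²b/L²  [x>a] = 11·6²·(6+3·6)·(12-8)/12³ - 11·6²·6/12² = 11/2 kN·m
Load 2 — applied couple M₀=18 kN·m at a=36/5 m (b=L-a=24/5):
  M_2 = R_Ax - M_A - M₀  [x>a] with R_A=54/25, M_A=144/25 = (54/25)·8 - (144/25) - 18 = -162/25 kN·m
Load 3 — uniform load w=10 kN/m over full span:
  M_3 = wLx/2 - wL²/12 - wx²/2 = 10·12·8/2 - 10·12²/12 - 10·8²/2 = 40 kN·m
Superposition: M = Σ M_i = 1951/50 kN·m ≈ 39.020000 kN·m

M(8) = 1951/50 kN·m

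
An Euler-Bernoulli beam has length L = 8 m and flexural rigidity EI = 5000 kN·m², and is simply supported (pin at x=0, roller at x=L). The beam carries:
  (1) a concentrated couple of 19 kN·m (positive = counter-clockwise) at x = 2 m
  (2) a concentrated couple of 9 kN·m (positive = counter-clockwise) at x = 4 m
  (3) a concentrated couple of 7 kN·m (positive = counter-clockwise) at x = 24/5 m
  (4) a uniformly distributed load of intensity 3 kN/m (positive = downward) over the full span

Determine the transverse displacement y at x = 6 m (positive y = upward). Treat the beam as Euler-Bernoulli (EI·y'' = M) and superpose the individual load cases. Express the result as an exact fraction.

Load 1 — applied couple M₀=19 kN·m at a=2 m (b=L-a=6):
  y_1 = (M₀x³/(6L)-M₀(x-a)²/2+C₁x)/EI  [x>a] with C₁=M₀(3b²-L²)/(6L)=209/12 = (19·6³/(6·8)-19·(6-2)²/2+(209/12)·6)/5000 = 19/2500 m
Load 2 — applied couple M₀=9 kN·m at a=4 m (b=L-a=4):
  y_2 = (M₀x³/(6L)-M₀(x-a)²/2+C₁x)/EI  [x>a] with C₁=M₀(3b²-L²)/(6L)=-3 = (9·6³/(6·8)-9·(6-4)²/2+(-3)·6)/5000 = 9/10000 m
Load 3 — applied couple M₀=7 kN·m at a=24/5 m (b=L-a=16/5):
  y_3 = (M₀x³/(6L)-M₀(x-a)²/2+C₁x)/EI  [x>a] with C₁=M₀(3b²-L²)/(6L)=-364/75 = (7·6³/(6·8)-7·(6-(24/5))²/2+(-364/75)·6)/5000 = -133/250000 m
Load 4 — uniform load w=3 kN/m over full span:
  y_4 = -wx(L³-2Lx²+x³)/(24EI) = -3·6·(8³-2·8·6²+6³)/(24·5000) = -57/2500 m
Superposition: y = Σ y_i = -927/62500 m ≈ -0.014832 m

y(6) = -927/62500 m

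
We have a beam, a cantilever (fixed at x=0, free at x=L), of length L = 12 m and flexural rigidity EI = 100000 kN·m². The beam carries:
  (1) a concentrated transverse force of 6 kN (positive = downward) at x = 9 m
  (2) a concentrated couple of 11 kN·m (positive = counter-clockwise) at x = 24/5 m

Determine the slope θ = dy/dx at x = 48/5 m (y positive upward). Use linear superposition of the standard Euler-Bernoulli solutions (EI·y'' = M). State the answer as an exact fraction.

θ(48/5) = -951/500000 rad

Load 1 — point force P=6 kN at a=9 m (b=L-a=3):
  θ_1 = -Pa²/(2EI)  [x>a] = -6·9²/(2·100000) = -243/100000 rad
Load 2 — applied couple M₀=11 kN·m at a=24/5 m (b=L-a=36/5):
  θ_2 = M₀a/EI  [x>a] = 11·(24/5)/100000 = 33/62500 rad
Superposition: θ = Σ θ_i = -951/500000 rad ≈ -0.001902 rad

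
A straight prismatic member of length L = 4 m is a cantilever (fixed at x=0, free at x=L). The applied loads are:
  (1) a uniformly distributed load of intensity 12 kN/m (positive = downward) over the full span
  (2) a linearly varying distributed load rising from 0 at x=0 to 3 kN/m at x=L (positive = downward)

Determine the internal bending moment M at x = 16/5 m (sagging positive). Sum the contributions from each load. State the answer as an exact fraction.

Load 1 — uniform load w=12 kN/m over full span:
  M_1 = -w(L-x)²/2 = -12·(4-(16/5))²/2 = -96/25 kN·m
Load 2 — triangular load w₀=3 kN/m (0→w₀ over full span):
  M_2 = w₀Lx/2 - w₀L²/3 - w₀x³/(6L) = 3·4·(16/5)/2 - 3·4²/3 - 3·(16/5)³/(6·4) = -112/125 kN·m
Superposition: M = Σ M_i = -592/125 kN·m ≈ -4.736000 kN·m

M(16/5) = -592/125 kN·m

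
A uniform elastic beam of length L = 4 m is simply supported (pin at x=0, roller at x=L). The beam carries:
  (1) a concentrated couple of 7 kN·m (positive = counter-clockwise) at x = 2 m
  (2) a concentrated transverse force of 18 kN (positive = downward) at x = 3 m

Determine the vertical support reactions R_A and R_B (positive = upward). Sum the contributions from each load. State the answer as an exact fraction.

Load 1 — applied couple M₀=7 kN·m at a=2 m (b=L-a=2):
  R_A = M₀/L = 7/4 kN
  R_B = -M₀/L = -7/4 kN
Load 2 — point force P=18 kN at a=3 m (b=L-a=1):
  R_A = Pb/L = 18·1/4 = 9/2 kN
  R_B = Pa/L = 18·3/4 = 27/2 kN
Superposition: R_A = 25/4 kN, R_B = 47/4 kN

R_A = 25/4 kN, R_B = 47/4 kN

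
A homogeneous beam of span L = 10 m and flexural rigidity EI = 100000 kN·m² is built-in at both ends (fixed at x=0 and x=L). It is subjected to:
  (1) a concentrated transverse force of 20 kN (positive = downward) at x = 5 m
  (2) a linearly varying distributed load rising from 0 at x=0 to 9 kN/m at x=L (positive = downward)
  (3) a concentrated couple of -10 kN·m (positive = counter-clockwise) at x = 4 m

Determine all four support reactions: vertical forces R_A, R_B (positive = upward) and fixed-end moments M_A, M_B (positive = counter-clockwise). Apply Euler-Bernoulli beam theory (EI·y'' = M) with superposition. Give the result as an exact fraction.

R_A = 1103/50 kN, M_A = 269/5 kN·m, R_B = 2147/50 kN, M_B = -366/5 kN·m

Load 1 — point force P=20 kN at a=5 m (b=L-a=5):
  R_A = Pb²(3a+b)/L³ = 20·5²·(3·5+5)/10³ = 10 kN
  M_A = Pab²/L² = 20·5·5²/10² = 25 kN·m
  R_B = Pa²(a+3b)/L³ = 20·5²·(5+3·5)/10³ = 10 kN
  M_B = -Pa²b/L² = -20·5²·5/10² = -25 kN·m
Load 2 — triangular load w₀=9 kN/m (0→w₀ over full span):
  R_A = 3w₀L/20 = 3·9·10/20 = 27/2 kN
  M_A = w₀L²/30 = 9·10²/30 = 30 kN·m
  R_B = 7w₀L/20 = 7·9·10/20 = 63/2 kN
  M_B = -w₀L²/20 = -9·10²/20 = -45 kN·m
Load 3 — applied couple M₀=-10 kN·m at a=4 m (b=L-a=6):
  R_A = 6M₀ab/L³ = 6·(-10)·4·6/10³ = -36/25 kN
  M_A = M₀b(2a-b)/L² = (-10)·6·(2·4-6)/10² = -6/5 kN·m
  R_B = -6M₀ab/L³ = -6·(-10)·4·6/10³ = 36/25 kN
  M_B = M₀a(2b-a)/L² = (-10)·4·(2·6-4)/10² = -16/5 kN·m
Superposition: R_A = 1103/50 kN, M_A = 269/5 kN·m, R_B = 2147/50 kN, M_B = -366/5 kN·m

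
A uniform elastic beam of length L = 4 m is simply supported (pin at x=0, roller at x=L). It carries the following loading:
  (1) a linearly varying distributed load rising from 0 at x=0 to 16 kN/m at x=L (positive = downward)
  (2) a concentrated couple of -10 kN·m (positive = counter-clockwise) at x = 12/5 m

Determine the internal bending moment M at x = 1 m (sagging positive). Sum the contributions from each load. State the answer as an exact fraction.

M(1) = 15/2 kN·m

Load 1 — triangular load w₀=16 kN/m (0→w₀ over full span):
  M_1 = w₀Lx/6 - w₀x³/(6L) = 16·4·1/6 - 16·1³/(6·4) = 10 kN·m
Load 2 — applied couple M₀=-10 kN·m at a=12/5 m (b=L-a=8/5):
  M_2 = M₀x/L  [x≤a] = (-10)·1/4 = -5/2 kN·m
Superposition: M = Σ M_i = 15/2 kN·m ≈ 7.500000 kN·m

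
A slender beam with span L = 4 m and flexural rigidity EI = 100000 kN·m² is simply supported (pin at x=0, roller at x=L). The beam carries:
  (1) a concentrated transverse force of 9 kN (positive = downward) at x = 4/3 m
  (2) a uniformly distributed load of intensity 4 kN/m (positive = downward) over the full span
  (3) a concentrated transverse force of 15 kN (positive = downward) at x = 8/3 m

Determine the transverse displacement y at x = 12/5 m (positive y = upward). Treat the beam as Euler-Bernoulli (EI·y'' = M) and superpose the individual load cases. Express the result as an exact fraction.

Load 1 — point force P=9 kN at a=4/3 m (b=L-a=8/3):
  y_1 = -Pa(L-x)(2Lx-a²-x²)/(6LEI)  [x>a] = -9·(4/3)·(4-(12/5))·(2·4·(12/5)-(4/3)²-(12/5)²)/(6·4·100000) = -328/3515625 m
Load 2 — uniform load w=4 kN/m over full span:
  y_2 = -wx(L³-2Lx²+x³)/(24EI) = -4·(12/5)·(4³-2·4·(12/5)²+(12/5)³)/(24·100000) = -248/1953125 m
Load 3 — point force P=15 kN at a=8/3 m (b=L-a=4/3):
  y_3 = -Pbx(L²-b²-x²)/(6LEI)  [x≤a] = -15·(4/3)·(12/5)·(4²-(4/3)²-(12/5)²)/(6·4·100000) = -119/703125 m
Superposition: y = Σ y_i = -6847/17578125 m ≈ -0.000390 m

y(12/5) = -6847/17578125 m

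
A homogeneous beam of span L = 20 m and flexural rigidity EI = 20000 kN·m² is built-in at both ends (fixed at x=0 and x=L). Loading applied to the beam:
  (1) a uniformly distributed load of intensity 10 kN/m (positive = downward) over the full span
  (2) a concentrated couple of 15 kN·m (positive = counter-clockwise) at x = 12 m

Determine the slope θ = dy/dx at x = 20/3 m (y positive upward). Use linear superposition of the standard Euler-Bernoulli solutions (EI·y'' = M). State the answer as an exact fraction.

Load 1 — uniform load w=10 kN/m over full span:
  θ_1 = -wx(L-x)(L-2x)/(12EI) = -10·(20/3)·(20-(20/3))·(20-2·(20/3))/(12·20000) = -2/81 rad
Load 2 — applied couple M₀=15 kN·m at a=12 m (b=L-a=8):
  θ_2 = (R_Ax²/2 - M_Ax)/EI  [x≤a] with R_A=27/25, M_A=24/5 = ((27/25)·(20/3)²/2 - (24/5)·(20/3))/20000 = -1/2500 rad
Superposition: θ = Σ θ_i = -5081/202500 rad ≈ -0.025091 rad

θ(20/3) = -5081/202500 rad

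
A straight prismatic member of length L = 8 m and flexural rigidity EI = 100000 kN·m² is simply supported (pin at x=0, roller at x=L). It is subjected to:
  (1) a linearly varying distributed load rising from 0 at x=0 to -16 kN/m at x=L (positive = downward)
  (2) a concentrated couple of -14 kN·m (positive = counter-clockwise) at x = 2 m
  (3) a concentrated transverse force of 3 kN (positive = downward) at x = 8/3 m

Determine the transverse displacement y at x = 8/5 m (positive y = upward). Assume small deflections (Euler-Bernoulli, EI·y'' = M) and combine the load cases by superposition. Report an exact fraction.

Load 1 — triangular load w₀=-16 kN/m (0→w₀ over full span):
  y_1 = -w₀x(7L⁴-10L²x²+3x⁴)/(360LEI) = -(-16)·(8/5)·(7·8⁴-10·8²·(8/5)²+3·(8/5)⁴)/(360·8·100000) = 352256/146484375 m
Load 2 — applied couple M₀=-14 kN·m at a=2 m (b=L-a=6):
  y_2 = (M₀x³/(6L)+C₁x)/EI  [x≤a] with C₁=M₀(3b²-L²)/(6L)=-77/6 = ((-14)·(8/5)³/(6·8)+(-77/6)·(8/5))/100000 = -679/3125000 m
Load 3 — point force P=3 kN at a=8/3 m (b=L-a=16/3):
  y_3 = -Pbx(L²-b²-x²)/(6LEI)  [x≤a] = -3·(16/3)·(8/5)·(8²-(16/3)²-(8/5)²)/(6·8·100000) = -1856/10546875 m
Superposition: y = Σ y_i = 21214807/10546875000 m ≈ 0.002011 m

y(8/5) = 21214807/10546875000 m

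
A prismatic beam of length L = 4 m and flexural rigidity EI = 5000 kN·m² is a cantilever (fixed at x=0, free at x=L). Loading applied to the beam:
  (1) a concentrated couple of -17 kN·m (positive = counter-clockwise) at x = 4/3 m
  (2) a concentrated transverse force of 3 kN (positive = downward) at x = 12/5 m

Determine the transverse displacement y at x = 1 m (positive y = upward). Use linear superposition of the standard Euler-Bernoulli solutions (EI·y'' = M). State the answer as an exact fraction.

y(1) = -29/12500 m

Load 1 — applied couple M₀=-17 kN·m at a=4/3 m (b=L-a=8/3):
  y_1 = M₀x²/(2EI)  [x≤a] = (-17)·1²/(2·5000) = -17/10000 m
Load 2 — point force P=3 kN at a=12/5 m (b=L-a=8/5):
  y_2 = -Px²(3a-x)/(6EI)  [x≤a] = -3·1²·(3·(12/5)-1)/(6·5000) = -31/50000 m
Superposition: y = Σ y_i = -29/12500 m ≈ -0.002320 m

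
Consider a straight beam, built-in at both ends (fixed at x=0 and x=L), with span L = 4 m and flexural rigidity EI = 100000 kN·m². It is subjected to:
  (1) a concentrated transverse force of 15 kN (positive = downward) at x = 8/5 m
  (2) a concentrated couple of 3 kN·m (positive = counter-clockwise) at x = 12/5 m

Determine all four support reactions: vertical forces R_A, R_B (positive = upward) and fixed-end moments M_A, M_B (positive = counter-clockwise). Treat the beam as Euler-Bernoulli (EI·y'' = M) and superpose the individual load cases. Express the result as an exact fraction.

R_A = 54/5 kN, M_A = 48/5 kN·m, R_B = 21/5 kN, M_B = -27/5 kN·m

Load 1 — point force P=15 kN at a=8/5 m (b=L-a=12/5):
  R_A = Pb²(3a+b)/L³ = 15·(12/5)²·(3·(8/5)+(12/5))/4³ = 243/25 kN
  M_A = Pab²/L² = 15·(8/5)·(12/5)²/4² = 216/25 kN·m
  R_B = Pa²(a+3b)/L³ = 15·(8/5)²·((8/5)+3·(12/5))/4³ = 132/25 kN
  M_B = -Pa²b/L² = -15·(8/5)²·(12/5)/4² = -144/25 kN·m
Load 2 — applied couple M₀=3 kN·m at a=12/5 m (b=L-a=8/5):
  R_A = 6M₀ab/L³ = 6·3·(12/5)·(8/5)/4³ = 27/25 kN
  M_A = M₀b(2a-b)/L² = 3·(8/5)·(2·(12/5)-(8/5))/4² = 24/25 kN·m
  R_B = -6M₀ab/L³ = -6·3·(12/5)·(8/5)/4³ = -27/25 kN
  M_B = M₀a(2b-a)/L² = 3·(12/5)·(2·(8/5)-(12/5))/4² = 9/25 kN·m
Superposition: R_A = 54/5 kN, M_A = 48/5 kN·m, R_B = 21/5 kN, M_B = -27/5 kN·m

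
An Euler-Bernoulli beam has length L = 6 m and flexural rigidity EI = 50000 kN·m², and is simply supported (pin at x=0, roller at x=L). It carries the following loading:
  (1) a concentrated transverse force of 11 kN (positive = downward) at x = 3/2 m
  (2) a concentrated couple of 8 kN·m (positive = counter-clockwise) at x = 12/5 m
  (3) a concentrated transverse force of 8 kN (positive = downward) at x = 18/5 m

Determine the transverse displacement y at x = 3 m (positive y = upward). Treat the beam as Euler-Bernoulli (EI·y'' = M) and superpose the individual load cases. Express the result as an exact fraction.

Load 1 — point force P=11 kN at a=3/2 m (b=L-a=9/2):
  y_1 = -Pa(L-x)(2Lx-a²-x²)/(6LEI)  [x>a] = -11·(3/2)·(6-3)·(2·6·3-(3/2)²-3²)/(6·6·50000) = -1089/1600000 m
Load 2 — applied couple M₀=8 kN·m at a=12/5 m (b=L-a=18/5):
  y_2 = (M₀x³/(6L)-M₀(x-a)²/2+C₁x)/EI  [x>a] with C₁=M₀(3b²-L²)/(6L)=16/25 = (8·3³/(6·6)-8·(3-(12/5))²/2+(16/25)·3)/50000 = 81/625000 m
Load 3 — point force P=8 kN at a=18/5 m (b=L-a=12/5):
  y_3 = -Pbx(L²-b²-x²)/(6LEI)  [x≤a] = -8·(12/5)·3·(6²-(12/5)²-3²)/(6·6·50000) = -531/781250 m
Superposition: y = Σ y_i = -246141/200000000 m ≈ -0.001231 m

y(3) = -246141/200000000 m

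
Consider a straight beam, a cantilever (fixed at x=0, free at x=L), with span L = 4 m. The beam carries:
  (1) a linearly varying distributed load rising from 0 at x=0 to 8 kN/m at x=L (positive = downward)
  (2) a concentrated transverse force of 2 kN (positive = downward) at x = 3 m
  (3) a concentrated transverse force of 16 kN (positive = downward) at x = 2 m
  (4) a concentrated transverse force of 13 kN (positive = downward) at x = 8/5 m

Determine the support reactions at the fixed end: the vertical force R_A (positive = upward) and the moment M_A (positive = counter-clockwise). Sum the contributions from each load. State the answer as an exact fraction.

R_A = 47 kN, M_A = 1522/15 kN·m

Load 1 — triangular load w₀=8 kN/m (0→w₀ over full span):
  R_A = w₀L/2 = 8·4/2 = 16 kN
  M_A = w₀L²/3 = 8·4²/3 = 128/3 kN·m
Load 2 — point force P=2 kN at a=3 m (b=L-a=1):
  R_A = P = 2 kN
  M_A = Pa = 2·3 = 6 kN·m
Load 3 — point force P=16 kN at a=2 m (b=L-a=2):
  R_A = P = 16 kN
  M_A = Pa = 16·2 = 32 kN·m
Load 4 — point force P=13 kN at a=8/5 m (b=L-a=12/5):
  R_A = P = 13 kN
  M_A = Pa = 13·(8/5) = 104/5 kN·m
Superposition: R_A = 47 kN, M_A = 1522/15 kN·m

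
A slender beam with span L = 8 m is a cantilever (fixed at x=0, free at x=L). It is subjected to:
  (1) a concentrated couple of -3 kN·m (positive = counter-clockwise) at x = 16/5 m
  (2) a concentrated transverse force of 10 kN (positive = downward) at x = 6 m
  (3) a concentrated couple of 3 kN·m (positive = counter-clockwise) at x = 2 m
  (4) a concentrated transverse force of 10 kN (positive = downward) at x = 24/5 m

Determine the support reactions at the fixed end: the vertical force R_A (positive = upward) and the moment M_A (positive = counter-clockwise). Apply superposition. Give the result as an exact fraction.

R_A = 20 kN, M_A = 108 kN·m

Load 1 — applied couple M₀=-3 kN·m at a=16/5 m (b=L-a=24/5):
  R_A = 0 kN
  M_A = -M₀ = -(-3) = 3 kN·m
Load 2 — point force P=10 kN at a=6 m (b=L-a=2):
  R_A = P = 10 kN
  M_A = Pa = 10·6 = 60 kN·m
Load 3 — applied couple M₀=3 kN·m at a=2 m (b=L-a=6):
  R_A = 0 kN
  M_A = -M₀ = -3 kN·m
Load 4 — point force P=10 kN at a=24/5 m (b=L-a=16/5):
  R_A = P = 10 kN
  M_A = Pa = 10·(24/5) = 48 kN·m
Superposition: R_A = 20 kN, M_A = 108 kN·m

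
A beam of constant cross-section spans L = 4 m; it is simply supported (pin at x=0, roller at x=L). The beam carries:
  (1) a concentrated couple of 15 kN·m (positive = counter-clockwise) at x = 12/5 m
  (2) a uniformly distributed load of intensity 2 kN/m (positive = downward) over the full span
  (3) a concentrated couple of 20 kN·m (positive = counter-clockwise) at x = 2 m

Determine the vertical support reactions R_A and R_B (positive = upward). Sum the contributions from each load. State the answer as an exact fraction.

Load 1 — applied couple M₀=15 kN·m at a=12/5 m (b=L-a=8/5):
  R_A = M₀/L = 15/4 kN
  R_B = -M₀/L = -15/4 kN
Load 2 — uniform load w=2 kN/m over full span:
  R_A = wL/2 = 2·4/2 = 4 kN
  R_B = wL/2 = 2·4/2 = 4 kN
Load 3 — applied couple M₀=20 kN·m at a=2 m (b=L-a=2):
  R_A = M₀/L = 20/4 = 5 kN
  R_B = -M₀/L = -20/4 = -5 kN
Superposition: R_A = 51/4 kN, R_B = -19/4 kN

R_A = 51/4 kN, R_B = -19/4 kN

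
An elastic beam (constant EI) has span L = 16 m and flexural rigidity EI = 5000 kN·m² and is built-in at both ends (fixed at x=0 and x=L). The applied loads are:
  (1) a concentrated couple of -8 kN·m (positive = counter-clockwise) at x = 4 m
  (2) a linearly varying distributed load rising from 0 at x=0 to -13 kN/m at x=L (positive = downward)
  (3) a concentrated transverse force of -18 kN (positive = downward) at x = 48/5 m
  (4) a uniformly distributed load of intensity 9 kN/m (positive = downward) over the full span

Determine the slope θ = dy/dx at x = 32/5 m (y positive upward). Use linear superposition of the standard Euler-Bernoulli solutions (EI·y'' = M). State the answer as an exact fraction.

Load 1 — applied couple M₀=-8 kN·m at a=4 m (b=L-a=12):
  θ_1 = (R_Ax²/2 - M_Ax - M₀(x-a))/EI  [x>a] with R_A=-9/16, M_A=3/2 = ((-9/16)·(32/5)²/2 - (3/2)·(32/5) - (-8)·((32/5)-4))/5000 = -6/15625 rad
Load 2 — triangular load w₀=-13 kN/m (0→w₀ over full span):
  θ_2 = -w₀(2x(L-x)(L-2x)(x+2L)+x²(L-x)²)/(120LEI) = -(-13)·(2·(32/5)·(16-(32/5))·(16-2·(32/5))·((32/5)+2·16)+(32/5)²·(16-(32/5))²)/(120·16·5000) = 9984/390625 rad
Load 3 — point force P=-18 kN at a=48/5 m (b=L-a=32/5):
  θ_3 = -Pb²x(2aL-(3a+b)x)/(2L³EI)  [x≤a] = -(-18)·(32/5)²·(32/5)·(2·(48/5)·16-(3·(48/5)+(32/5))·(32/5))/(2·16³·5000) = 18432/1953125 rad
Load 4 — uniform load w=9 kN/m over full span:
  θ_4 = -wx(L-x)(L-2x)/(12EI) = -9·(32/5)·(16-(32/5))·(16-2·(32/5))/(12·5000) = -2304/78125 rad
Superposition: θ = Σ θ_i = 10002/1953125 rad ≈ 0.005121 rad

θ(32/5) = 10002/1953125 rad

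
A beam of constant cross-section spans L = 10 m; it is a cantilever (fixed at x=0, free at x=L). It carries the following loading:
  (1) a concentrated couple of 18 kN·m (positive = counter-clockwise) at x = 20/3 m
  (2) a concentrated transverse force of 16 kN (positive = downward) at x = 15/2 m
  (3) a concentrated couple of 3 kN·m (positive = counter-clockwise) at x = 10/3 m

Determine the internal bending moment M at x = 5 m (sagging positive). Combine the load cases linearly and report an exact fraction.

Load 1 — applied couple M₀=18 kN·m at a=20/3 m (b=L-a=10/3):
  M_1 = M₀  [x≤a] = 18 = 18 kN·m
Load 2 — point force P=16 kN at a=15/2 m (b=L-a=5/2):
  M_2 = -P(a-x)  [x≤a] = -16·((15/2)-5) = -40 kN·m
Load 3 — applied couple M₀=3 kN·m at a=10/3 m (b=L-a=20/3):
  M_3 = 0  [x>a] = 0 kN·m
Superposition: M = Σ M_i = -22 kN·m ≈ -22.000000 kN·m

M(5) = -22 kN·m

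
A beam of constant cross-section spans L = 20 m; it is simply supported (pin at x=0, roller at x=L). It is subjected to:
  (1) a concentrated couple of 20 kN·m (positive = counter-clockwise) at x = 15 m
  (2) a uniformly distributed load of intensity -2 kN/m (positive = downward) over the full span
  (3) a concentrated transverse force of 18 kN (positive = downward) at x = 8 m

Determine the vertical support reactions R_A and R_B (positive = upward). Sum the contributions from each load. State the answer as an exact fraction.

R_A = -41/5 kN, R_B = -69/5 kN

Load 1 — applied couple M₀=20 kN·m at a=15 m (b=L-a=5):
  R_A = M₀/L = 20/20 = 1 kN
  R_B = -M₀/L = -20/20 = -1 kN
Load 2 — uniform load w=-2 kN/m over full span:
  R_A = wL/2 = (-2)·20/2 = -20 kN
  R_B = wL/2 = (-2)·20/2 = -20 kN
Load 3 — point force P=18 kN at a=8 m (b=L-a=12):
  R_A = Pb/L = 18·12/20 = 54/5 kN
  R_B = Pa/L = 18·8/20 = 36/5 kN
Superposition: R_A = -41/5 kN, R_B = -69/5 kN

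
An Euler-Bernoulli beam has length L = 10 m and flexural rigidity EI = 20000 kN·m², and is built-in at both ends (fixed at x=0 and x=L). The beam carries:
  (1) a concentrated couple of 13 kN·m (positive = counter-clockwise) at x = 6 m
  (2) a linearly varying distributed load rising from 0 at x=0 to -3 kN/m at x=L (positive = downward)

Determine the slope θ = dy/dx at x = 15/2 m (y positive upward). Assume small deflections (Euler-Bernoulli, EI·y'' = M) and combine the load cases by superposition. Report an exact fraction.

θ(15/2) = -12879/25600000 rad

Load 1 — applied couple M₀=13 kN·m at a=6 m (b=L-a=4):
  θ_1 = (R_Ax²/2 - M_Ax - M₀(x-a))/EI  [x>a] with R_A=234/125, M_A=104/25 = ((234/125)·(15/2)²/2 - (104/25)·(15/2) - 13·((15/2)-6))/20000 = 39/400000 rad
Load 2 — triangular load w₀=-3 kN/m (0→w₀ over full span):
  θ_2 = -w₀(2x(L-x)(L-2x)(x+2L)+x²(L-x)²)/(120LEI) = -(-3)·(2·(15/2)·(10-(15/2))·(10-2·(15/2))·((15/2)+2·10)+(15/2)²·(10-(15/2))²)/(120·10·20000) = -123/204800 rad
Superposition: θ = Σ θ_i = -12879/25600000 rad ≈ -0.000503 rad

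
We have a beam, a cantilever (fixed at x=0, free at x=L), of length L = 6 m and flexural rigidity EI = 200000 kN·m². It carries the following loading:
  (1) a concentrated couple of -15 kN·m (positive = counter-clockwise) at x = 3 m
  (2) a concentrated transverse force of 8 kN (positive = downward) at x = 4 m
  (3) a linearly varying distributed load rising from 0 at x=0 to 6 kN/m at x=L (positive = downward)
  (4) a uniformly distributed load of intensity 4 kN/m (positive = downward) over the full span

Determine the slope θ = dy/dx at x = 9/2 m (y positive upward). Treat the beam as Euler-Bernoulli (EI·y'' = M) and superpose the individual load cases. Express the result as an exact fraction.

θ(9/2) = -52427/25600000 rad

Load 1 — applied couple M₀=-15 kN·m at a=3 m (b=L-a=3):
  θ_1 = M₀a/EI  [x>a] = (-15)·3/200000 = -9/40000 rad
Load 2 — point force P=8 kN at a=4 m (b=L-a=2):
  θ_2 = -Pa²/(2EI)  [x>a] = -8·4²/(2·200000) = -1/3125 rad
Load 3 — triangular load w₀=6 kN/m (0→w₀ over full span):
  θ_3 = (w₀Lx²/4-w₀L²x/3-w₀x⁴/(24L))/EI = (6·6·(9/2)²/4-6·6²·(9/2)/3-6·(9/2)⁴/(24·6))/200000 = -20331/25600000 rad
Load 4 — uniform load w=4 kN/m over full span:
  θ_4 = -wx(x²-3Lx+3L²)/(6EI) = -4·(9/2)·((9/2)²-3·6·(9/2)+3·6²)/(6·200000) = -567/800000 rad
Superposition: θ = Σ θ_i = -52427/25600000 rad ≈ -0.002048 rad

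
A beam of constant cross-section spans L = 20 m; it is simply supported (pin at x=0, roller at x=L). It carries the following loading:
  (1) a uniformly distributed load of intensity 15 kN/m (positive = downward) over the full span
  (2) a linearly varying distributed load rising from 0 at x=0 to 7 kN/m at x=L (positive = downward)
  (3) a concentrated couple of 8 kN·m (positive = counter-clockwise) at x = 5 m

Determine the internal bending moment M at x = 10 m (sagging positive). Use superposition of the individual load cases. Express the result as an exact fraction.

M(10) = 921 kN·m

Load 1 — uniform load w=15 kN/m over full span:
  M_1 = wx(L-x)/2 = 15·10·(20-10)/2 = 750 kN·m
Load 2 — triangular load w₀=7 kN/m (0→w₀ over full span):
  M_2 = w₀Lx/6 - w₀x³/(6L) = 7·20·10/6 - 7·10³/(6·20) = 175 kN·m
Load 3 — applied couple M₀=8 kN·m at a=5 m (b=L-a=15):
  M_3 = M₀x/L - M₀  [x>a] = 8·10/20 - 8 = -4 kN·m
Superposition: M = Σ M_i = 921 kN·m ≈ 921.000000 kN·m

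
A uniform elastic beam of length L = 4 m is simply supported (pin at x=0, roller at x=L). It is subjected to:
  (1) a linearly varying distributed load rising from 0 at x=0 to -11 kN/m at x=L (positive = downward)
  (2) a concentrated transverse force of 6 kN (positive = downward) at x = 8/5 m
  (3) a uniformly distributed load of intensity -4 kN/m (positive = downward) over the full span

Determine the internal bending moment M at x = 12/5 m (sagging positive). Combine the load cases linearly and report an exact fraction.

Load 1 — triangular load w₀=-11 kN/m (0→w₀ over full span):
  M_1 = w₀Lx/6 - w₀x³/(6L) = (-11)·4·(12/5)/6 - (-11)·(12/5)³/(6·4) = -1408/125 kN·m
Load 2 — point force P=6 kN at a=8/5 m (b=L-a=12/5):
  M_2 = Pa(L-x)/L  [x>a] = 6·(8/5)·(4-(12/5))/4 = 96/25 kN·m
Load 3 — uniform load w=-4 kN/m over full span:
  M_3 = wx(L-x)/2 = (-4)·(12/5)·(4-(12/5))/2 = -192/25 kN·m
Superposition: M = Σ M_i = -1888/125 kN·m ≈ -15.104000 kN·m

M(12/5) = -1888/125 kN·m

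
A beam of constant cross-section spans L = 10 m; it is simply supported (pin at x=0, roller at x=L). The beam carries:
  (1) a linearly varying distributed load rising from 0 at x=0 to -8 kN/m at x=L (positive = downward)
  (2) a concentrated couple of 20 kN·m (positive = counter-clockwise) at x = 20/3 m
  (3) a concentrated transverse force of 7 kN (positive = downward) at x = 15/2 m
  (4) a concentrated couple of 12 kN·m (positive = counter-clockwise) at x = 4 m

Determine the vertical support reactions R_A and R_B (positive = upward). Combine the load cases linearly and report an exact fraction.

R_A = -503/60 kN, R_B = -1477/60 kN

Load 1 — triangular load w₀=-8 kN/m (0→w₀ over full span):
  R_A = w₀L/6 = (-8)·10/6 = -40/3 kN
  R_B = w₀L/3 = (-8)·10/3 = -80/3 kN
Load 2 — applied couple M₀=20 kN·m at a=20/3 m (b=L-a=10/3):
  R_A = M₀/L = 20/10 = 2 kN
  R_B = -M₀/L = -20/10 = -2 kN
Load 3 — point force P=7 kN at a=15/2 m (b=L-a=5/2):
  R_A = Pb/L = 7·(5/2)/10 = 7/4 kN
  R_B = Pa/L = 7·(15/2)/10 = 21/4 kN
Load 4 — applied couple M₀=12 kN·m at a=4 m (b=L-a=6):
  R_A = M₀/L = 12/10 = 6/5 kN
  R_B = -M₀/L = -12/10 = -6/5 kN
Superposition: R_A = -503/60 kN, R_B = -1477/60 kN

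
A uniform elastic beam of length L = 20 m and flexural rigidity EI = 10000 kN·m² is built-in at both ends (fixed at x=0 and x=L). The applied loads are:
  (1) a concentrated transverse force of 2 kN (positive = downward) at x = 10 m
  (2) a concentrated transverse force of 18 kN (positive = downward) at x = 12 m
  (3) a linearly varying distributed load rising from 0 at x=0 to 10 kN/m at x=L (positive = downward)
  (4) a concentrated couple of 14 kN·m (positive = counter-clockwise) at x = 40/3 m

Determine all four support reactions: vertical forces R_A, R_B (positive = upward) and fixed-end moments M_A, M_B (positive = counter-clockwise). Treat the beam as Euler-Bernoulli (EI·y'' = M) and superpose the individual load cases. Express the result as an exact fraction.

Load 1 — point force P=2 kN at a=10 m (b=L-a=10):
  R_A = Pb²(3a+b)/L³ = 2·10²·(3·10+10)/20³ = 1 kN
  M_A = Pab²/L² = 2·10·10²/20² = 5 kN·m
  R_B = Pa²(a+3b)/L³ = 2·10²·(10+3·10)/20³ = 1 kN
  M_B = -Pa²b/L² = -2·10²·10/20² = -5 kN·m
Load 2 — point force P=18 kN at a=12 m (b=L-a=8):
  R_A = Pb²(3a+b)/L³ = 18·8²·(3·12+8)/20³ = 792/125 kN
  M_A = Pab²/L² = 18·12·8²/20² = 864/25 kN·m
  R_B = Pa²(a+3b)/L³ = 18·12²·(12+3·8)/20³ = 1458/125 kN
  M_B = -Pa²b/L² = -18·12²·8/20² = -1296/25 kN·m
Load 3 — triangular load w₀=10 kN/m (0→w₀ over full span):
  R_A = 3w₀L/20 = 3·10·20/20 = 30 kN
  M_A = w₀L²/30 = 10·20²/30 = 400/3 kN·m
  R_B = 7w₀L/20 = 7·10·20/20 = 70 kN
  M_B = -w₀L²/20 = -10·20²/20 = -200 kN·m
Load 4 — applied couple M₀=14 kN·m at a=40/3 m (b=L-a=20/3):
  R_A = 6M₀ab/L³ = 6·14·(40/3)·(20/3)/20³ = 14/15 kN
  M_A = M₀b(2a-b)/L² = 14·(20/3)·(2·(40/3)-(20/3))/20² = 14/3 kN·m
  R_B = -6M₀ab/L³ = -6·14·(40/3)·(20/3)/20³ = -14/15 kN
  M_B = M₀a(2b-a)/L² = 14·(40/3)·(2·(20/3)-(40/3))/20² = 0 kN·m
Superposition: R_A = 14351/375 kN, M_A = 4439/25 kN·m, R_B = 30649/375 kN, M_B = -6421/25 kN·m

R_A = 14351/375 kN, M_A = 4439/25 kN·m, R_B = 30649/375 kN, M_B = -6421/25 kN·m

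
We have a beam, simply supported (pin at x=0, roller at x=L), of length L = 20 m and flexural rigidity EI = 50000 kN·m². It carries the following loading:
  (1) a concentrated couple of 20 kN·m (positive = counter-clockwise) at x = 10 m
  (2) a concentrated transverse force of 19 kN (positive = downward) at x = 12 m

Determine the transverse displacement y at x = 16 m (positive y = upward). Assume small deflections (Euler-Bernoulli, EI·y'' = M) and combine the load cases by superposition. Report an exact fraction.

y(16) = -221/6250 m

Load 1 — applied couple M₀=20 kN·m at a=10 m (b=L-a=10):
  y_1 = (M₀x³/(6L)-M₀(x-a)²/2+C₁x)/EI  [x>a] with C₁=M₀(3b²-L²)/(6L)=-50/3 = (20·16³/(6·20)-20·(16-10)²/2+(-50/3)·16)/50000 = 7/6250 m
Load 2 — point force P=19 kN at a=12 m (b=L-a=8):
  y_2 = -Pa(L-x)(2Lx-a²-x²)/(6LEI)  [x>a] = -19·12·(20-16)·(2·20·16-12²-16²)/(6·20·50000) = -114/3125 m
Superposition: y = Σ y_i = -221/6250 m ≈ -0.035360 m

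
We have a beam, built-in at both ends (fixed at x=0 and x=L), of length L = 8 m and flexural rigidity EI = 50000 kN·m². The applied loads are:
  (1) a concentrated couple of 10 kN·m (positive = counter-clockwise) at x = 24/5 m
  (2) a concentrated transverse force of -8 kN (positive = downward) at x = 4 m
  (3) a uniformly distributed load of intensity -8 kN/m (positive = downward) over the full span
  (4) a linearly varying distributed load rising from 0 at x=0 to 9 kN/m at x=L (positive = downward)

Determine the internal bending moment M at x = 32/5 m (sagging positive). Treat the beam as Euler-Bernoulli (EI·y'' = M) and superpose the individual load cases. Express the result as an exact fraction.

M(32/5) = 898/375 kN·m

Load 1 — applied couple M₀=10 kN·m at a=24/5 m (b=L-a=16/5):
  M_1 = R_Ax - M_A - M₀  [x>a] with R_A=9/5, M_A=16/5 = (9/5)·(32/5) - (16/5) - 10 = -42/25 kN·m
Load 2 — point force P=-8 kN at a=4 m (b=L-a=4):
  M_2 = Pa²(a+3b)(L-x)/L³ - Pa²b/L²  [x>a] = (-8)·4²·(4+3·4)·(8-(32/5))/8³ - (-8)·4²·4/8² = 8/5 kN·m
Load 3 — uniform load w=-8 kN/m over full span:
  M_3 = wLx/2 - wL²/12 - wx²/2 = (-8)·8·(32/5)/2 - (-8)·8²/12 - (-8)·(32/5)²/2 = 128/75 kN·m
Load 4 — triangular load w₀=9 kN/m (0→w₀ over full span):
  M_4 = 3w₀Lx/20 - w₀L²/30 - w₀x³/(6L) = 3·9·8·(32/5)/20 - 9·8²/30 - 9·(32/5)³/(6·8) = 96/125 kN·m
Superposition: M = Σ M_i = 898/375 kN·m ≈ 2.394667 kN·m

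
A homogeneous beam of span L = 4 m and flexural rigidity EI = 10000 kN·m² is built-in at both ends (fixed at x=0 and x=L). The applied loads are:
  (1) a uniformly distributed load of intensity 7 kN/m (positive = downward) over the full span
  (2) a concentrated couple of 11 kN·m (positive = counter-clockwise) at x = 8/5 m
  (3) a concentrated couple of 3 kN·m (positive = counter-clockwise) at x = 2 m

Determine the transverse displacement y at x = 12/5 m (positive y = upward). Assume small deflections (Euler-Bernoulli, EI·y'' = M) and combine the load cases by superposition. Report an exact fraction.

y(12/5) = -901/3906250 m

Load 1 — uniform load w=7 kN/m over full span:
  y_1 = -wx²(L-x)²/(24EI) = -7·(12/5)²·(4-(12/5))²/(24·10000) = -168/390625 m
Load 2 — applied couple M₀=11 kN·m at a=8/5 m (b=L-a=12/5):
  y_2 = (R_Ax³/6 - M_Ax²/2 - M₀(x-a)²/2)/EI  [x>a] with R_A=99/25, M_A=33/25 = ((99/25)·(12/5)³/6 - (33/25)·(12/5)²/2 - 11·((12/5)-(8/5))²/2)/10000 = 352/1953125 m
Load 3 — applied couple M₀=3 kN·m at a=2 m (b=L-a=2):
  y_3 = (R_Ax³/6 - M_Ax²/2 - M₀(x-a)²/2)/EI  [x>a] with R_A=9/8, M_A=3/4 = ((9/8)·(12/5)³/6 - (3/4)·(12/5)²/2 - 3·((12/5)-2)²/2)/10000 = 3/156250 m
Superposition: y = Σ y_i = -901/3906250 m ≈ -0.000231 m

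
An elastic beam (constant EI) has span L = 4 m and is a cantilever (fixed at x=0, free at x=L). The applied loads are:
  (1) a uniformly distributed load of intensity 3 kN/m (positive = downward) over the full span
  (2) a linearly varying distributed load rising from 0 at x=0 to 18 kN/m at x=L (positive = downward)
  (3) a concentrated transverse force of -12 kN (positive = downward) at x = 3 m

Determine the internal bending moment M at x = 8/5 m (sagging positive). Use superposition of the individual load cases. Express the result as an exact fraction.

M(8/5) = -4164/125 kN·m

Load 1 — uniform load w=3 kN/m over full span:
  M_1 = -w(L-x)²/2 = -3·(4-(8/5))²/2 = -216/25 kN·m
Load 2 — triangular load w₀=18 kN/m (0→w₀ over full span):
  M_2 = w₀Lx/2 - w₀L²/3 - w₀x³/(6L) = 18·4·(8/5)/2 - 18·4²/3 - 18·(8/5)³/(6·4) = -5184/125 kN·m
Load 3 — point force P=-12 kN at a=3 m (b=L-a=1):
  M_3 = -P(a-x)  [x≤a] = -(-12)·(3-(8/5)) = 84/5 kN·m
Superposition: M = Σ M_i = -4164/125 kN·m ≈ -33.312000 kN·m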